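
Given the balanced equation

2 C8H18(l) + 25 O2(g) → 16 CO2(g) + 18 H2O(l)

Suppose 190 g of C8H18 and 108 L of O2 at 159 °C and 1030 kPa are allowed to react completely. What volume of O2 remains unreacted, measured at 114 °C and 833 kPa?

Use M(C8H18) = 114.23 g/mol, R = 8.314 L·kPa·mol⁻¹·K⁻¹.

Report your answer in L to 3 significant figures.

n(C8H18) = 190 / 114.23 = 1.663 mol
n(O2) = PV/RT = (1030 × 108) / (8.314 × 432.15) = 30.96 mol
For 1.663 mol C8H18, stoichiometry requires (25/2) × 1.663 = 20.79 mol O2; 30.96 mol is available, so C8H18 is limiting.
n(O2) consumed = (25/2) × 1.663 = 20.79 mol; remaining = 30.96 − 20.79 = 10.17 mol
V(O2) = nRT/P = 10.17 × 8.314 × 387.15 / 833 = 39.30 L

39.3 L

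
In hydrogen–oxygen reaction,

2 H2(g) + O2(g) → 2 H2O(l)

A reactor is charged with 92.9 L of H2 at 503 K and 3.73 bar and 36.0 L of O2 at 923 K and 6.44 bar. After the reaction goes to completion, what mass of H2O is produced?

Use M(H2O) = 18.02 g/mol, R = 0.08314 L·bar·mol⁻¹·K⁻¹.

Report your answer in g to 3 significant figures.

109 g

n(H2) = PV/RT = (3.73 × 92.9) / (0.08314 × 503) = 8.286 mol
n(O2) = PV/RT = (6.44 × 36.0) / (0.08314 × 923) = 3.021 mol
For 8.286 mol H2, stoichiometry requires (1/2) × 8.286 = 4.143 mol O2; 3.021 mol is available, so O2 is limiting.
n(H2O) = (2/1) × 3.021 = 6.042 mol
m(H2O) = 6.042 × 18.02 = 108.9 g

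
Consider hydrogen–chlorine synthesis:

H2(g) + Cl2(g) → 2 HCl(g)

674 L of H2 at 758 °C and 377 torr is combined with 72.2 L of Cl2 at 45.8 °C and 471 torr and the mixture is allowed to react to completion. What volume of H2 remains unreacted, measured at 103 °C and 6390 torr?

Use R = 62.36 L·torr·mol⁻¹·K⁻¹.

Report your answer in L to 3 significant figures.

8.23 L

n(H2) = PV/RT = (377 × 674) / (62.36 × 1031.15) = 3.952 mol
n(Cl2) = PV/RT = (471 × 72.2) / (62.36 × 318.95) = 1.710 mol
For 3.952 mol H2, stoichiometry requires (1/1) × 3.952 = 3.952 mol Cl2; 1.710 mol is available, so Cl2 is limiting.
n(H2) consumed = (1/1) × 1.710 = 1.710 mol; remaining = 3.952 − 1.710 = 2.242 mol
V(H2) = nRT/P = 2.242 × 62.36 × 376.15 / 6390 = 8.230 L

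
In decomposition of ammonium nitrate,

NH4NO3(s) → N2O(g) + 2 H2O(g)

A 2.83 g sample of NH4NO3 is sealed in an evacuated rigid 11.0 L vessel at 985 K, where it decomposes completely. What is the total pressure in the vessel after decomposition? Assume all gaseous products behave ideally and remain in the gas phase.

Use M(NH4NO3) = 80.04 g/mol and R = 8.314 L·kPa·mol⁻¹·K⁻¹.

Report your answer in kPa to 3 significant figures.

79.0 kPa

n(NH4NO3) = 2.83 / 80.04 = 0.03536 mol
n(gas produced) = (3/1) × 0.03536 = 0.1061 mol
P = nRT/V = 0.1061 × 8.314 × 985 / 11.0 = 78.99 kPa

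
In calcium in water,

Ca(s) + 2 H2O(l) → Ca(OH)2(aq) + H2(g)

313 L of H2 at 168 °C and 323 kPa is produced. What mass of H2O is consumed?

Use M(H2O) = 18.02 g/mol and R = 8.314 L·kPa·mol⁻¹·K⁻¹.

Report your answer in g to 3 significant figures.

n(H2) = PV/RT = (323 × 313) / (8.314 × 441.15) = 27.56 mol
n(H2O) = (2/1) × 27.56 = 55.12 mol
m(H2O) = 55.12 × 18.02 = 993.3 g

993 g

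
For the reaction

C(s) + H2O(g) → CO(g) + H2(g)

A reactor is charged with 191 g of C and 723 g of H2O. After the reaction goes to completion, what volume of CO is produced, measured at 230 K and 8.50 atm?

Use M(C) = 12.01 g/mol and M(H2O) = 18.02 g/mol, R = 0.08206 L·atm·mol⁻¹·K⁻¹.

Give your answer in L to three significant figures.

35.3 L

n(C) = 191 / 12.01 = 15.90 mol
n(H2O) = 723 / 18.02 = 40.12 mol
For 15.90 mol C, stoichiometry requires (1/1) × 15.90 = 15.90 mol H2O; 40.12 mol is available, so C is limiting.
n(CO) = (1/1) × 15.90 = 15.90 mol
V(CO) = nRT/P = 15.90 × 0.08206 × 230 / 8.50 = 35.31 L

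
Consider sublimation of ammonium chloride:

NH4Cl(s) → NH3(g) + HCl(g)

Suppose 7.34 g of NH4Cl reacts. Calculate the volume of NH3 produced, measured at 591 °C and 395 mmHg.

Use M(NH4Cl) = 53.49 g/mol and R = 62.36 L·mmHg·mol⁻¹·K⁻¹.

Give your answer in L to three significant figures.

18.7 L

n(NH4Cl) = 7.340 / 53.49 = 0.1372 mol
n(NH3) = (1/1) × 0.1372 = 0.1372 mol
V = nRT/P = 0.1372 × 62.36 × 864.15 / 395 = 18.72 L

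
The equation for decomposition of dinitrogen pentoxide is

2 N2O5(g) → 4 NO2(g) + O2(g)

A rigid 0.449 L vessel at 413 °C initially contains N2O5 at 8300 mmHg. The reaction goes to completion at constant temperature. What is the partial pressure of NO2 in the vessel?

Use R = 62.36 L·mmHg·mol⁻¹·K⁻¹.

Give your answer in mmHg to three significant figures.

n(N2O5)₀ = PV/RT = (8300 × 0.449) / (62.36 × 686.15) = 0.08710 mol
n(NO2) = (4/2) × 0.08710 = 0.1742 mol
P(NO2) = nRT/V = 0.1742 × 62.36 × 686.15 / 0.449 = 16600 mmHg

16600 mmHg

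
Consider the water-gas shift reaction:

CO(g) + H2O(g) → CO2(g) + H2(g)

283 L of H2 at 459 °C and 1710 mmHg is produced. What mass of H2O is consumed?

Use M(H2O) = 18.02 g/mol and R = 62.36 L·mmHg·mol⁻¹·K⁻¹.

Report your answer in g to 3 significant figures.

n(H2) = PV/RT = (1710 × 283) / (62.36 × 732.15) = 10.60 mol
n(H2O) = (1/1) × 10.60 = 10.60 mol
m(H2O) = 10.60 × 18.02 = 191.0 g

191 g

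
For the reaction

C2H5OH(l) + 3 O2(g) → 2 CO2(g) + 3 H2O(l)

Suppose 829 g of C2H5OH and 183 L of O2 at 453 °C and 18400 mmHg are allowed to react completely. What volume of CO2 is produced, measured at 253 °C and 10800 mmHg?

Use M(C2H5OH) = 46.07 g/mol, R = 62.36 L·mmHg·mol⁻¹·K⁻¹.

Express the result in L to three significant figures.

109 L

n(C2H5OH) = 829 / 46.07 = 17.99 mol
n(O2) = PV/RT = (18400 × 183) / (62.36 × 726.15) = 74.36 mol
For 17.99 mol C2H5OH, stoichiometry requires (3/1) × 17.99 = 53.97 mol O2; 74.36 mol is available, so C2H5OH is limiting.
n(CO2) = (2/1) × 17.99 = 35.98 mol
V(CO2) = nRT/P = 35.98 × 62.36 × 526.15 / 10800 = 109.3 L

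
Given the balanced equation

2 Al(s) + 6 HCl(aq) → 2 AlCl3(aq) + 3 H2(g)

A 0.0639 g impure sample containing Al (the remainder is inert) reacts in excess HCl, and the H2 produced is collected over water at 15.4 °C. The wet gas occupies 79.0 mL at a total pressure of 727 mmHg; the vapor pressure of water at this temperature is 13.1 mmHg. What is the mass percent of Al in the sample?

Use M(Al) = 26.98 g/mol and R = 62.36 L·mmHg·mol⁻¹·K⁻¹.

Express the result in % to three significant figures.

P(H2) = 727 − 13.1 = 713.9 mmHg
n(H2) = PV/RT = (713.9 × 0.07900) / (62.36 × 288.55) = 0.003134 mol
n(Al) = (2/3) × 0.003134 = 0.002089 mol
m(Al) = 0.002089 × 26.98 = 0.05636 g
%Al = 0.05636 / 0.0639 × 100 = 88.20%

88.2 %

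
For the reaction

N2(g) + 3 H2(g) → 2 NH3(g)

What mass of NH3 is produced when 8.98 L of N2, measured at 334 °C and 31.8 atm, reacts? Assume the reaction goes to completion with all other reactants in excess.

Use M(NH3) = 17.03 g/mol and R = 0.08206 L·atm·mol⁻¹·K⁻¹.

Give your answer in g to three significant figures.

195 g

n(N2) = PV/RT = (31.8 × 8.98) / (0.08206 × 607.15) = 5.732 mol
n(NH3) = (2/1) × 5.732 = 11.46 mol
m(NH3) = 11.46 × 17.03 = 195.2 g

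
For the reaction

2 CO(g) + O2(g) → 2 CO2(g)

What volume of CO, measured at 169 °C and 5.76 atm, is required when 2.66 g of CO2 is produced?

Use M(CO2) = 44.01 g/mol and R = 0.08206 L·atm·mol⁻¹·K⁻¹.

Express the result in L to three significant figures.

0.381 L

n(CO2) = 2.660 / 44.01 = 0.06044 mol
n(CO) = (2/2) × 0.06044 = 0.06044 mol
V = nRT/P = 0.06044 × 0.08206 × 442.15 / 5.76 = 0.3807 L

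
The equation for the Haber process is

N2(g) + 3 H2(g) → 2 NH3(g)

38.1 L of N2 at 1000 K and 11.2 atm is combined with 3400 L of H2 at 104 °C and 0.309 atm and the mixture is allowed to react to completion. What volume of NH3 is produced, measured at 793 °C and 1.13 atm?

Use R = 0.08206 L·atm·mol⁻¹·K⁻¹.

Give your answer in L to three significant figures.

n(N2) = PV/RT = (11.2 × 38.1) / (0.08206 × 1000) = 5.200 mol
n(H2) = PV/RT = (0.309 × 3400) / (0.08206 × 377.15) = 33.95 mol
For 5.200 mol N2, stoichiometry requires (3/1) × 5.200 = 15.60 mol H2; 33.95 mol is available, so N2 is limiting.
n(NH3) = (2/1) × 5.200 = 10.40 mol
V(NH3) = nRT/P = 10.40 × 0.08206 × 1066.15 / 1.13 = 805.2 L

805 L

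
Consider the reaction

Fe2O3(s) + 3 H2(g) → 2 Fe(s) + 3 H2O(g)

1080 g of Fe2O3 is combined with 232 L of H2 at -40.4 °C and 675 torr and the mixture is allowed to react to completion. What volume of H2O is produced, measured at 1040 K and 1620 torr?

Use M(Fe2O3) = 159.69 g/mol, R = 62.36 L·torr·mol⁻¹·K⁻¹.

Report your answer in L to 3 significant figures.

432 L

n(Fe2O3) = 1080 / 159.69 = 6.763 mol
n(H2) = PV/RT = (675 × 232) / (62.36 × 232.75) = 10.79 mol
For 6.763 mol Fe2O3, stoichiometry requires (3/1) × 6.763 = 20.29 mol H2; 10.79 mol is available, so H2 is limiting.
n(H2O) = (3/3) × 10.79 = 10.79 mol
V(H2O) = nRT/P = 10.79 × 62.36 × 1040 / 1620 = 432.0 L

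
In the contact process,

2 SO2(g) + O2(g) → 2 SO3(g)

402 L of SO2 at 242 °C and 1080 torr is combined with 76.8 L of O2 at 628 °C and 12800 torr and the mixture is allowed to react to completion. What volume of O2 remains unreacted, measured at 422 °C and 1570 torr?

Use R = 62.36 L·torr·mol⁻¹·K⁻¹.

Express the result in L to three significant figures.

n(SO2) = PV/RT = (1080 × 402) / (62.36 × 515.15) = 13.51 mol
n(O2) = PV/RT = (12800 × 76.8) / (62.36 × 901.15) = 17.49 mol
For 13.51 mol SO2, stoichiometry requires (1/2) × 13.51 = 6.755 mol O2; 17.49 mol is available, so SO2 is limiting.
n(O2) consumed = (1/2) × 13.51 = 6.755 mol; remaining = 17.49 − 6.755 = 10.73 mol
V(O2) = nRT/P = 10.73 × 62.36 × 695.15 / 1570 = 296.3 L

296 L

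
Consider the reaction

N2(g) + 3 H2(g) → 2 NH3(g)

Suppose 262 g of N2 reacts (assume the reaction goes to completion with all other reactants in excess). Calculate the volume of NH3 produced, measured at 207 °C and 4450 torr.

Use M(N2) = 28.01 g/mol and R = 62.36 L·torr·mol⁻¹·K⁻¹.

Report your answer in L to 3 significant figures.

n(N2) = 262.0 / 28.01 = 9.354 mol
n(NH3) = (2/1) × 9.354 = 18.71 mol
V = nRT/P = 18.71 × 62.36 × 480.15 / 4450 = 125.9 L

126 L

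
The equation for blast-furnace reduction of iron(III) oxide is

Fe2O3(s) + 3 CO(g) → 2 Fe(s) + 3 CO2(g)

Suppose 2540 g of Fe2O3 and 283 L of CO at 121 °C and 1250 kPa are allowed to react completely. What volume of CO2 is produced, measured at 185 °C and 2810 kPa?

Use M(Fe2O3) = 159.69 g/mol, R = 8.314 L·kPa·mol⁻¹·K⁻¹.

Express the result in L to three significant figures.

n(Fe2O3) = 2540 / 159.69 = 15.91 mol
n(CO) = PV/RT = (1250 × 283) / (8.314 × 394.15) = 108.0 mol
For 15.91 mol Fe2O3, stoichiometry requires (3/1) × 15.91 = 47.73 mol CO; 108.0 mol is available, so Fe2O3 is limiting.
n(CO2) = (3/1) × 15.91 = 47.73 mol
V(CO2) = nRT/P = 47.73 × 8.314 × 458.15 / 2810 = 64.70 L

64.7 L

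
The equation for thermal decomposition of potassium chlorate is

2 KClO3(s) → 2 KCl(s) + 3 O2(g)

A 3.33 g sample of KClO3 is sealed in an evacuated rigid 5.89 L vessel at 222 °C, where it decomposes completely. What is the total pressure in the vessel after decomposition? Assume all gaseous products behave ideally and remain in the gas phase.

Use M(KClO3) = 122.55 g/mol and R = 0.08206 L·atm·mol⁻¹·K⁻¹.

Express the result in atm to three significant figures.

n(KClO3) = 3.33 / 122.55 = 0.02717 mol
n(gas produced) = (3/2) × 0.02717 = 0.04075 mol
P = nRT/V = 0.04075 × 0.08206 × 495.15 / 5.89 = 0.2811 atm

0.281 atm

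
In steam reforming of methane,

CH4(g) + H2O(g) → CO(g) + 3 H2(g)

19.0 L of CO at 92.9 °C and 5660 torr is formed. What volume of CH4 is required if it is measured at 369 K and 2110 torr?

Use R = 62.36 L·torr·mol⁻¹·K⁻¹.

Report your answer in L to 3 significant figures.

51.4 L

n(CO) = PV/RT = (5660 × 19.0) / (62.36 × 366.05) = 4.711 mol
n(CH4) = (1/1) × 4.711 = 4.711 mol
V = nRT/P = 4.711 × 62.36 × 369 / 2110 = 51.38 L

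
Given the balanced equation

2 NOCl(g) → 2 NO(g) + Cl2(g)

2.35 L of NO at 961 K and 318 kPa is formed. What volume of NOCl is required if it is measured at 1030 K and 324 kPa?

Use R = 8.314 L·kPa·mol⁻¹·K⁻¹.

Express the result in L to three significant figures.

n(NO) = PV/RT = (318 × 2.35) / (8.314 × 961) = 0.09353 mol
n(NOCl) = (2/2) × 0.09353 = 0.09353 mol
V = nRT/P = 0.09353 × 8.314 × 1030 / 324 = 2.472 L

2.47 L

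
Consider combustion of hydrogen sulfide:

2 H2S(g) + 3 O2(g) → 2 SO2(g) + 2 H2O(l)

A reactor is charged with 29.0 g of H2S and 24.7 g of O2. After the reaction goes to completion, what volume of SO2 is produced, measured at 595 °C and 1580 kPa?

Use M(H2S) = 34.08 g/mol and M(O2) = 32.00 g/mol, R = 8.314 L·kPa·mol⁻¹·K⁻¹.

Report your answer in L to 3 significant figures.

n(H2S) = 29.0 / 34.08 = 0.8509 mol
n(O2) = 24.7 / 32.00 = 0.7719 mol
For 0.8509 mol H2S, stoichiometry requires (3/2) × 0.8509 = 1.276 mol O2; 0.7719 mol is available, so O2 is limiting.
n(SO2) = (2/3) × 0.7719 = 0.5146 mol
V(SO2) = nRT/P = 0.5146 × 8.314 × 868.15 / 1580 = 2.351 L

2.35 L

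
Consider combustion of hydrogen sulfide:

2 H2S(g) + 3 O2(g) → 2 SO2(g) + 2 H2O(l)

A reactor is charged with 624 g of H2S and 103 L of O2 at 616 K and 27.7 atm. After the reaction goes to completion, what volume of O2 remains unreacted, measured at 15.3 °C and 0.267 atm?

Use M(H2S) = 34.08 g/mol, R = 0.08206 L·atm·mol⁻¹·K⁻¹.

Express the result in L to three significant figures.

2570 L

n(H2S) = 624 / 34.08 = 18.31 mol
n(O2) = PV/RT = (27.7 × 103) / (0.08206 × 616) = 56.44 mol
For 18.31 mol H2S, stoichiometry requires (3/2) × 18.31 = 27.46 mol O2; 56.44 mol is available, so H2S is limiting.
n(O2) consumed = (3/2) × 18.31 = 27.46 mol; remaining = 56.44 − 27.46 = 28.98 mol
V(O2) = nRT/P = 28.98 × 0.08206 × 288.45 / 0.267 = 2569 L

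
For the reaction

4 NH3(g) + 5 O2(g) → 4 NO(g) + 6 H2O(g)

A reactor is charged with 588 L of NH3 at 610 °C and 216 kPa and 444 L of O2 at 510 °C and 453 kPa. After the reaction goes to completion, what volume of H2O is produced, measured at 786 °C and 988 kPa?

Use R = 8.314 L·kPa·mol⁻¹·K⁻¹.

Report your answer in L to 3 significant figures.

n(NH3) = PV/RT = (216 × 588) / (8.314 × 883.15) = 17.30 mol
n(O2) = PV/RT = (453 × 444) / (8.314 × 783.15) = 30.89 mol
For 17.30 mol NH3, stoichiometry requires (5/4) × 17.30 = 21.62 mol O2; 30.89 mol is available, so NH3 is limiting.
n(H2O) = (6/4) × 17.30 = 25.95 mol
V(H2O) = nRT/P = 25.95 × 8.314 × 1059.15 / 988 = 231.3 L

231 L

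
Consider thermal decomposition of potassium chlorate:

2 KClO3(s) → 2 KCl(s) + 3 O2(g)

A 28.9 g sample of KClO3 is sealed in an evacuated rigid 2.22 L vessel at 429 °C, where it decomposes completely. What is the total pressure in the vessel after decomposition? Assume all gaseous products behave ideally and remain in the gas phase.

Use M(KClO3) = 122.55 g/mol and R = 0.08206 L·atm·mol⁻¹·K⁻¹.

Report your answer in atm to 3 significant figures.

n(KClO3) = 28.9 / 122.55 = 0.2358 mol
n(gas produced) = (3/2) × 0.2358 = 0.3537 mol
P = nRT/V = 0.3537 × 0.08206 × 702.15 / 2.22 = 9.180 atm

9.18 atm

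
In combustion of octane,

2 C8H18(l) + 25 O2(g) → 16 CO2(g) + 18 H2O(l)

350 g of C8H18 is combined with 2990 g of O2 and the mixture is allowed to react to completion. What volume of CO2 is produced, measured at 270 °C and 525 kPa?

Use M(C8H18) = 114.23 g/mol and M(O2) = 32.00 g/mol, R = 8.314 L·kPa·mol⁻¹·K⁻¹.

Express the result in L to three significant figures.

n(C8H18) = 350 / 114.23 = 3.064 mol
n(O2) = 2990 / 32.00 = 93.44 mol
For 3.064 mol C8H18, stoichiometry requires (25/2) × 3.064 = 38.30 mol O2; 93.44 mol is available, so C8H18 is limiting.
n(CO2) = (16/2) × 3.064 = 24.51 mol
V(CO2) = nRT/P = 24.51 × 8.314 × 543.15 / 525 = 210.8 L

211 L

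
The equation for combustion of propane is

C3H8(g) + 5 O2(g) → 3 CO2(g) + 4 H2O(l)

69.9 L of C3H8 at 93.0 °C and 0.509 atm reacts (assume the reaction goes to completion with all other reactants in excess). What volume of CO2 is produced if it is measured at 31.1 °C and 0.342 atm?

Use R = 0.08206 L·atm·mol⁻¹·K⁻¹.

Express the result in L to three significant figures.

n(C3H8) = PV/RT = (0.509 × 69.9) / (0.08206 × 366.15) = 1.184 mol
n(CO2) = (3/1) × 1.184 = 3.552 mol
V = nRT/P = 3.552 × 0.08206 × 304.25 / 0.342 = 259.3 L

259 L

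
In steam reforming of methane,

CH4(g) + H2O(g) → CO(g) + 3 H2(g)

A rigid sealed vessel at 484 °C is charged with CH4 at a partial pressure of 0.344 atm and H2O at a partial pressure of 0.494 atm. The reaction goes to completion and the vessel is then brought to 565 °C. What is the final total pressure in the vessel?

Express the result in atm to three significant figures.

At constant V, partial pressures at 484 °C are proportional to moles, so apply stoichiometry directly to pressures.
P(H2O) required for 0.344 atm of CH4 = (1/1) × 0.344 = 0.3440 atm; available 0.494 atm, so CH4 is limiting.
P(H2O) remaining = 0.494 − (1/1) × 0.344 = 0.1500 atm
P(gaseous products) = (1+3)/1 × 0.344 = 1.376 atm
P_total at 484 °C = 0.1500 + 1.376 = 1.526 atm
Scaling to 565 °C: P = 1.526 × 838.15/757.15 = 1.689 atm

1.69 atm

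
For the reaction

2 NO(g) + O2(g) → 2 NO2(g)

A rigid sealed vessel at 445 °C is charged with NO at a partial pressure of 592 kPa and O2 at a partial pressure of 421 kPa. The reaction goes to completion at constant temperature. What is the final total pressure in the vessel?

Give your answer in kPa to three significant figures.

At constant V, partial pressures at 445 °C are proportional to moles, so apply stoichiometry directly to pressures.
P(O2) required for 592 kPa of NO = (1/2) × 592 = 296.0 kPa; available 421 kPa, so NO is limiting.
P(O2) remaining = 421 − (1/2) × 592 = 125.0 kPa
P(gaseous products) = (2)/2 × 592 = 592.0 kPa
P_total at 445 °C = 125.0 + 592.0 = 717.0 kPa

717 kPa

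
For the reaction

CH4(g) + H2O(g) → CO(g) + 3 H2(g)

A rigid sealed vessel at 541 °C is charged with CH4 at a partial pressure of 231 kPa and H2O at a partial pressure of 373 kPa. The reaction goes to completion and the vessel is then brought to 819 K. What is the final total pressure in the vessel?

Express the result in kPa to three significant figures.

1070 kPa

At constant V, partial pressures at 541 °C are proportional to moles, so apply stoichiometry directly to pressures.
P(H2O) required for 231 kPa of CH4 = (1/1) × 231 = 231.0 kPa; available 373 kPa, so CH4 is limiting.
P(H2O) remaining = 373 − (1/1) × 231 = 142.0 kPa
P(gaseous products) = (1+3)/1 × 231 = 924.0 kPa
P_total at 541 °C = 142.0 + 924.0 = 1066 kPa
Scaling to 819 K: P = 1066 × 819/814.15 = 1072 kPa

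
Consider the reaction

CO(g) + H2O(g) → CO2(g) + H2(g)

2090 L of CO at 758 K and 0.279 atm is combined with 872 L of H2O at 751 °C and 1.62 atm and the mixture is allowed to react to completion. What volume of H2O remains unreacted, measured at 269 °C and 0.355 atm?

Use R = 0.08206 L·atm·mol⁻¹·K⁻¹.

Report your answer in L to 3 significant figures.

932 L

n(CO) = PV/RT = (0.279 × 2090) / (0.08206 × 758) = 9.375 mol
n(H2O) = PV/RT = (1.62 × 872) / (0.08206 × 1024.15) = 16.81 mol
For 9.375 mol CO, stoichiometry requires (1/1) × 9.375 = 9.375 mol H2O; 16.81 mol is available, so CO is limiting.
n(H2O) consumed = (1/1) × 9.375 = 9.375 mol; remaining = 16.81 − 9.375 = 7.435 mol
V(H2O) = nRT/P = 7.435 × 0.08206 × 542.15 / 0.355 = 931.8 L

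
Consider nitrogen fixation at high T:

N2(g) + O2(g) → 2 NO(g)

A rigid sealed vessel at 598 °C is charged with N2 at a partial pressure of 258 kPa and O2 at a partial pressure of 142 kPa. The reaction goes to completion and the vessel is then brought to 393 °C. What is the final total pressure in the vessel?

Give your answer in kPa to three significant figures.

At constant V, partial pressures at 598 °C are proportional to moles, so apply stoichiometry directly to pressures.
P(O2) required for 258 kPa of N2 = (1/1) × 258 = 258.0 kPa; available 142 kPa, so O2 is limiting.
P(N2) remaining = 258 − (1/1) × 142 = 116.0 kPa
P(gaseous products) = (2)/1 × 142 = 284.0 kPa
P_total at 598 °C = 116.0 + 284.0 = 400.0 kPa
Scaling to 393 °C: P = 400.0 × 666.15/871.15 = 305.9 kPa

306 kPa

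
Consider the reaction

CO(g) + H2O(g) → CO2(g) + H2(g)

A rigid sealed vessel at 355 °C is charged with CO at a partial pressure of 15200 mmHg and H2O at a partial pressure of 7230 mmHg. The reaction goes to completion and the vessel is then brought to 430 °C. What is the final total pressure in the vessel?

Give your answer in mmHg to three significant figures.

With V and T fixed, P_i ∝ n_i, so the mole ratios apply directly to partial pressures at 355 °C.
P(H2O) required for 15200 mmHg of CO = (1/1) × 15200 = 15200 mmHg; available 7230 mmHg, so H2O is limiting.
P(CO) remaining = 15200 − (1/1) × 7230 = 7970 mmHg
P(gaseous products) = (1+1)/1 × 7230 = 14460 mmHg
P_total at 355 °C = 7970 + 14460 = 22430 mmHg
Scaling to 430 °C: P = 22430 × 703.15/628.15 = 25110 mmHg

25100 mmHg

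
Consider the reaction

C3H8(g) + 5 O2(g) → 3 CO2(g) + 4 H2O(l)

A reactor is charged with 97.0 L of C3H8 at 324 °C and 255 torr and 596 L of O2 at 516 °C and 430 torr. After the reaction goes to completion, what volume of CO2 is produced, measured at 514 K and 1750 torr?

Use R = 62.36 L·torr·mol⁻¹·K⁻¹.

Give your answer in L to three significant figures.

n(C3H8) = PV/RT = (255 × 97.0) / (62.36 × 597.15) = 0.6642 mol
n(O2) = PV/RT = (430 × 596) / (62.36 × 789.15) = 5.208 mol
For 0.6642 mol C3H8, stoichiometry requires (5/1) × 0.6642 = 3.321 mol O2; 5.208 mol is available, so C3H8 is limiting.
n(CO2) = (3/1) × 0.6642 = 1.993 mol
V(CO2) = nRT/P = 1.993 × 62.36 × 514 / 1750 = 36.50 L

36.5 L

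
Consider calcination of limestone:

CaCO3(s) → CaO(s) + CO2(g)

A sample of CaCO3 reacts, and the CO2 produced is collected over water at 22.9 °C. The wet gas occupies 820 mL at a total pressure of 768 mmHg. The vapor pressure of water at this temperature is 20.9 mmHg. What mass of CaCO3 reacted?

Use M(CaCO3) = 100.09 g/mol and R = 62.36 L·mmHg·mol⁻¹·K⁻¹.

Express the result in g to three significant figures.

3.32 g

P(CO2) = 768 − 20.9 = 747.1 mmHg
n(CO2) = PV/RT = (747.1 × 0.8200) / (62.36 × 296.05) = 0.03318 mol
n(CaCO3) = (1/1) × 0.03318 = 0.03318 mol
m(CaCO3) = 0.03318 × 100.09 = 3.321 g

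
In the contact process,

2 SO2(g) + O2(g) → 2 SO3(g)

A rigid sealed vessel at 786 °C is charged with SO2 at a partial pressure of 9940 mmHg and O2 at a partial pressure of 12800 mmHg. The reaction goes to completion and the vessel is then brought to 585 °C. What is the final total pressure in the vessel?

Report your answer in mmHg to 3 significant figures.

14400 mmHg

With V and T fixed, P_i ∝ n_i, so the mole ratios apply directly to partial pressures at 786 °C.
P(O2) required for 9940 mmHg of SO2 = (1/2) × 9940 = 4970 mmHg; available 12800 mmHg, so SO2 is limiting.
P(O2) remaining = 12800 − (1/2) × 9940 = 7830 mmHg
P(gaseous products) = (2)/2 × 9940 = 9940 mmHg
P_total at 786 °C = 7830 + 9940 = 17770 mmHg
Scaling to 585 °C: P = 17770 × 858.15/1059.15 = 14400 mmHg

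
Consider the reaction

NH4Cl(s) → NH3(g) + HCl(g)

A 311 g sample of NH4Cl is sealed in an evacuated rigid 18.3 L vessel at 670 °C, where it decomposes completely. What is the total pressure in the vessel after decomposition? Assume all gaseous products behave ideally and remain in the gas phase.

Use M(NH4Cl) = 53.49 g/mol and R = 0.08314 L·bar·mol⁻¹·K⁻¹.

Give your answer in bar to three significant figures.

49.8 bar

n(NH4Cl) = 311 / 53.49 = 5.814 mol
n(gas produced) = (2/1) × 5.814 = 11.63 mol
P = nRT/V = 11.63 × 0.08314 × 943.15 / 18.3 = 49.83 bar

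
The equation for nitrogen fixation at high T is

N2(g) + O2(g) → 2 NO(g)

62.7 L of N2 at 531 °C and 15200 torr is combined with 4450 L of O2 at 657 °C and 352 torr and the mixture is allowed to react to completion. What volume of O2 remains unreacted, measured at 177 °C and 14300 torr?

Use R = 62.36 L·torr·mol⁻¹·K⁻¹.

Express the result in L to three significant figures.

n(N2) = PV/RT = (15200 × 62.7) / (62.36 × 804.15) = 19.01 mol
n(O2) = PV/RT = (352 × 4450) / (62.36 × 930.15) = 27.00 mol
For 19.01 mol N2, stoichiometry requires (1/1) × 19.01 = 19.01 mol O2; 27.00 mol is available, so N2 is limiting.
n(O2) consumed = (1/1) × 19.01 = 19.01 mol; remaining = 27.00 − 19.01 = 7.990 mol
V(O2) = nRT/P = 7.990 × 62.36 × 450.15 / 14300 = 15.68 L

15.7 L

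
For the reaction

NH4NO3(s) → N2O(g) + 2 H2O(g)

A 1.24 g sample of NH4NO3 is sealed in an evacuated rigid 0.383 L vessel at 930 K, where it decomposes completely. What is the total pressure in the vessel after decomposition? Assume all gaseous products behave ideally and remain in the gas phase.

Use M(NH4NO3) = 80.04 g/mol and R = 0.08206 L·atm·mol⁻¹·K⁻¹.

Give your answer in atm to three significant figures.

9.26 atm

n(NH4NO3) = 1.24 / 80.04 = 0.01549 mol
n(gas produced) = (3/1) × 0.01549 = 0.04647 mol
P = nRT/V = 0.04647 × 0.08206 × 930 / 0.383 = 9.260 atm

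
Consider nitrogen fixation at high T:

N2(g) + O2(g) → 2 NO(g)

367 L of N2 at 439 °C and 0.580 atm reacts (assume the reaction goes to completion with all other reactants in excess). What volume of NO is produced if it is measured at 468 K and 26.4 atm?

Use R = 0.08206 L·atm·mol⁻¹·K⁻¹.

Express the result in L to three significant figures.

n(N2) = PV/RT = (0.580 × 367) / (0.08206 × 712.15) = 3.642 mol
n(NO) = (2/1) × 3.642 = 7.284 mol
V = nRT/P = 7.284 × 0.08206 × 468 / 26.4 = 10.60 L

10.6 L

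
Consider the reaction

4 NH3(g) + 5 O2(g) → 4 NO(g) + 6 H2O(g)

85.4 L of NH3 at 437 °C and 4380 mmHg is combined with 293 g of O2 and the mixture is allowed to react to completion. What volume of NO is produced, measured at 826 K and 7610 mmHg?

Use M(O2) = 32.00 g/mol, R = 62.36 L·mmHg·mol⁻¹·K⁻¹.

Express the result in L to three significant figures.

n(NH3) = PV/RT = (4380 × 85.4) / (62.36 × 710.15) = 8.446 mol
n(O2) = 293 / 32.00 = 9.156 mol
For 8.446 mol NH3, stoichiometry requires (5/4) × 8.446 = 10.56 mol O2; 9.156 mol is available, so O2 is limiting.
n(NO) = (4/5) × 9.156 = 7.325 mol
V(NO) = nRT/P = 7.325 × 62.36 × 826 / 7610 = 49.58 L

49.6 L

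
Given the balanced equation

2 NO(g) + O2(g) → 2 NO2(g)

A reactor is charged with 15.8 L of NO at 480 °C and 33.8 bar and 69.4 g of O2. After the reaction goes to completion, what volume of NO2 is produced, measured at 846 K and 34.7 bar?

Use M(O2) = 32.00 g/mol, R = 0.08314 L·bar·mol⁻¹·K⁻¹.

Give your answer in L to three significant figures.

n(NO) = PV/RT = (33.8 × 15.8) / (0.08314 × 753.15) = 8.529 mol
n(O2) = 69.4 / 32.00 = 2.169 mol
For 8.529 mol NO, stoichiometry requires (1/2) × 8.529 = 4.264 mol O2; 2.169 mol is available, so O2 is limiting.
n(NO2) = (2/1) × 2.169 = 4.338 mol
V(NO2) = nRT/P = 4.338 × 0.08314 × 846 / 34.7 = 8.793 L

8.79 L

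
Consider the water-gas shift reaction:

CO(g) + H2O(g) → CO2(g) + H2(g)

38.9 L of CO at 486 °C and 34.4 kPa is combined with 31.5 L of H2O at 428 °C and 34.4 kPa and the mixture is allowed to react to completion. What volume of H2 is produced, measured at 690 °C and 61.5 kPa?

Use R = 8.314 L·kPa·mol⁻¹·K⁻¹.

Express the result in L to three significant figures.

n(CO) = PV/RT = (34.4 × 38.9) / (8.314 × 759.15) = 0.2120 mol
n(H2O) = PV/RT = (34.4 × 31.5) / (8.314 × 701.15) = 0.1859 mol
For 0.2120 mol CO, stoichiometry requires (1/1) × 0.2120 = 0.2120 mol H2O; 0.1859 mol is available, so H2O is limiting.
n(H2) = (1/1) × 0.1859 = 0.1859 mol
V(H2) = nRT/P = 0.1859 × 8.314 × 963.15 / 61.5 = 24.21 L

24.2 L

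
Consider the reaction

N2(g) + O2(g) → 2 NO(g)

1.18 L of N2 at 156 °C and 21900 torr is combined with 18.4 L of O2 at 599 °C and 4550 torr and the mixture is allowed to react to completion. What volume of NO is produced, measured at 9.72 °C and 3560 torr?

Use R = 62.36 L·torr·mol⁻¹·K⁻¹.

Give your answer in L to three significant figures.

9.57 L

n(N2) = PV/RT = (21900 × 1.18) / (62.36 × 429.15) = 0.9656 mol
n(O2) = PV/RT = (4550 × 18.4) / (62.36 × 872.15) = 1.539 mol
For 0.9656 mol N2, stoichiometry requires (1/1) × 0.9656 = 0.9656 mol O2; 1.539 mol is available, so N2 is limiting.
n(NO) = (2/1) × 0.9656 = 1.931 mol
V(NO) = nRT/P = 1.931 × 62.36 × 282.87 / 3560 = 9.568 L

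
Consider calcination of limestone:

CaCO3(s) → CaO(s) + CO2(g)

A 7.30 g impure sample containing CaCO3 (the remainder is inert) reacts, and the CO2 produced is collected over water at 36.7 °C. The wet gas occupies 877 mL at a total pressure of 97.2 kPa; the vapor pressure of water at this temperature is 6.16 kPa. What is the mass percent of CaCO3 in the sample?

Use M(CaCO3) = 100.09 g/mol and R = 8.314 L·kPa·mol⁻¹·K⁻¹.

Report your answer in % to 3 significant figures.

42.5 %

P(CO2) = 97.2 − 6.16 = 91.04 kPa
n(CO2) = PV/RT = (91.04 × 0.8770) / (8.314 × 309.85) = 0.03099 mol
n(CaCO3) = (1/1) × 0.03099 = 0.03099 mol
m(CaCO3) = 0.03099 × 100.09 = 3.102 g
%CaCO3 = 3.102 / 7.30 × 100 = 42.49%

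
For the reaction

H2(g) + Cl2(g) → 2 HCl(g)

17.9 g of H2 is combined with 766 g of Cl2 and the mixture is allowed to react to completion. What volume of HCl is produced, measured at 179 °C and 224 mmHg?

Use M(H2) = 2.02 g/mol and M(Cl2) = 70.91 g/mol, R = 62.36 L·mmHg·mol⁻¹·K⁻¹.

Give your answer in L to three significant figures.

n(H2) = 17.9 / 2.02 = 8.861 mol
n(Cl2) = 766 / 70.91 = 10.80 mol
For 8.861 mol H2, stoichiometry requires (1/1) × 8.861 = 8.861 mol Cl2; 10.80 mol is available, so H2 is limiting.
n(HCl) = (2/1) × 8.861 = 17.72 mol
V(HCl) = nRT/P = 17.72 × 62.36 × 452.15 / 224 = 2231 L

2230 L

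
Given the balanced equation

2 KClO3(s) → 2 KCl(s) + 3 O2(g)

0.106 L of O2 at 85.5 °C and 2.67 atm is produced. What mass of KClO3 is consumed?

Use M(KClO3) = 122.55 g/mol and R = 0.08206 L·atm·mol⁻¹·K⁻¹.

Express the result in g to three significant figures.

n(O2) = PV/RT = (2.67 × 0.106) / (0.08206 × 358.65) = 0.009616 mol
n(KClO3) = (2/3) × 0.009616 = 0.006411 mol
m(KClO3) = 0.006411 × 122.55 = 0.7857 g

0.786 g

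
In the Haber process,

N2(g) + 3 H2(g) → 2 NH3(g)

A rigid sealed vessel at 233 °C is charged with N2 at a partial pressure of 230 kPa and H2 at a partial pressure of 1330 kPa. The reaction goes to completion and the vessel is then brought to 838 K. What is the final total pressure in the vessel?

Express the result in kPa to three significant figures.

1820 kPa

With V and T fixed, P_i ∝ n_i, so the mole ratios apply directly to partial pressures at 233 °C.
P(H2) required for 230 kPa of N2 = (3/1) × 230 = 690.0 kPa; available 1330 kPa, so N2 is limiting.
P(H2) remaining = 1330 − (3/1) × 230 = 640.0 kPa
P(gaseous products) = (2)/1 × 230 = 460.0 kPa
P_total at 233 °C = 640.0 + 460.0 = 1100 kPa
Scaling to 838 K: P = 1100 × 838/506.15 = 1821 kPa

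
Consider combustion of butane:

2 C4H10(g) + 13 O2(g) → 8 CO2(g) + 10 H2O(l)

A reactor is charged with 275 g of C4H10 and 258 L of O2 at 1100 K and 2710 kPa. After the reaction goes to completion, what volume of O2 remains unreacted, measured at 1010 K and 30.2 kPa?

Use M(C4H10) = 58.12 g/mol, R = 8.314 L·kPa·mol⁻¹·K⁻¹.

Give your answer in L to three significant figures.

n(C4H10) = 275 / 58.12 = 4.732 mol
n(O2) = PV/RT = (2710 × 258) / (8.314 × 1100) = 76.45 mol
For 4.732 mol C4H10, stoichiometry requires (13/2) × 4.732 = 30.76 mol O2; 76.45 mol is available, so C4H10 is limiting.
n(O2) consumed = (13/2) × 4.732 = 30.76 mol; remaining = 76.45 − 30.76 = 45.69 mol
V(O2) = nRT/P = 45.69 × 8.314 × 1010 / 30.2 = 12700 L

12700 L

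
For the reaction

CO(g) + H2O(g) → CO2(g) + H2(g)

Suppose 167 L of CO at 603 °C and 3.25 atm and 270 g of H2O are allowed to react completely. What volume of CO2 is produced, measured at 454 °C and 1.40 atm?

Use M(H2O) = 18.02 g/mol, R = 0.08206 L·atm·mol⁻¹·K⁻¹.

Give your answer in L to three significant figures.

322 L

n(CO) = PV/RT = (3.25 × 167) / (0.08206 × 876.15) = 7.549 mol
n(H2O) = 270 / 18.02 = 14.98 mol
For 7.549 mol CO, stoichiometry requires (1/1) × 7.549 = 7.549 mol H2O; 14.98 mol is available, so CO is limiting.
n(CO2) = (1/1) × 7.549 = 7.549 mol
V(CO2) = nRT/P = 7.549 × 0.08206 × 727.15 / 1.40 = 321.7 L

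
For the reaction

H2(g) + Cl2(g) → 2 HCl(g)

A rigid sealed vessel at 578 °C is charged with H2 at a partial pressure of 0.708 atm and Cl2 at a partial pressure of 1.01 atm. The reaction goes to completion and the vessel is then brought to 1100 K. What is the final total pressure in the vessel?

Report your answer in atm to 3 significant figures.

2.22 atm

At constant V, partial pressures at 578 °C are proportional to moles, so apply stoichiometry directly to pressures.
P(Cl2) required for 0.708 atm of H2 = (1/1) × 0.708 = 0.7080 atm; available 1.01 atm, so H2 is limiting.
P(Cl2) remaining = 1.01 − (1/1) × 0.708 = 0.3020 atm
P(gaseous products) = (2)/1 × 0.708 = 1.416 atm
P_total at 578 °C = 0.3020 + 1.416 = 1.718 atm
Scaling to 1100 K: P = 1.718 × 1100/851.15 = 2.220 atm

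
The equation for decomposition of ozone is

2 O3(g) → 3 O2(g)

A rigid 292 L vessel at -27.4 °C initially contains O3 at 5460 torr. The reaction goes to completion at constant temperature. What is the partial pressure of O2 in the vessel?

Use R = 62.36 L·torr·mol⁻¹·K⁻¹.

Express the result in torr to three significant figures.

n(O3)₀ = PV/RT = (5460 × 292) / (62.36 × 245.75) = 104.0 mol
n(O2) = (3/2) × 104.0 = 156.0 mol
P(O2) = nRT/V = 156.0 × 62.36 × 245.75 / 292 = 8187 torr

8190 torr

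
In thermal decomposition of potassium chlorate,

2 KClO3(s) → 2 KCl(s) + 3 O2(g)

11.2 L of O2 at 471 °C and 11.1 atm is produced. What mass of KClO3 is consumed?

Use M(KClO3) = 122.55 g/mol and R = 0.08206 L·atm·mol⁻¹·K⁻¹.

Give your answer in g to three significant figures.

n(O2) = PV/RT = (11.1 × 11.2) / (0.08206 × 744.15) = 2.036 mol
n(KClO3) = (2/3) × 2.036 = 1.357 mol
m(KClO3) = 1.357 × 122.55 = 166.3 g

166 g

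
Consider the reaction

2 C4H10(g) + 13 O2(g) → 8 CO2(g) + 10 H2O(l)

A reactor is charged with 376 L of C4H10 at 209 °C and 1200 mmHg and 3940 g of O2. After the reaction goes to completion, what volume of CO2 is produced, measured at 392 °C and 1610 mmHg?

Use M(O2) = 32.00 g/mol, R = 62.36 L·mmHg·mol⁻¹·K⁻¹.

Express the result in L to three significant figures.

1550 L

n(C4H10) = PV/RT = (1200 × 376) / (62.36 × 482.15) = 15.01 mol
n(O2) = 3940 / 32.00 = 123.1 mol
For 15.01 mol C4H10, stoichiometry requires (13/2) × 15.01 = 97.56 mol O2; 123.1 mol is available, so C4H10 is limiting.
n(CO2) = (8/2) × 15.01 = 60.04 mol
V(CO2) = nRT/P = 60.04 × 62.36 × 665.15 / 1610 = 1547 L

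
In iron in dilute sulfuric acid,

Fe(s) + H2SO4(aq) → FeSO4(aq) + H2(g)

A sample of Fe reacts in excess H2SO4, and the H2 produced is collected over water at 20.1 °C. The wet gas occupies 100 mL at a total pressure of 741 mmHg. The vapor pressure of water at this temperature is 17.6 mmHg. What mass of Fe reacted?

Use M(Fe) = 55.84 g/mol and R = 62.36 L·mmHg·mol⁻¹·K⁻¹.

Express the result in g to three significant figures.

P(H2) = 741 − 17.6 = 723.4 mmHg
n(H2) = PV/RT = (723.4 × 0.1000) / (62.36 × 293.25) = 0.003956 mol
n(Fe) = (1/1) × 0.003956 = 0.003956 mol
m(Fe) = 0.003956 × 55.84 = 0.2209 g

0.221 g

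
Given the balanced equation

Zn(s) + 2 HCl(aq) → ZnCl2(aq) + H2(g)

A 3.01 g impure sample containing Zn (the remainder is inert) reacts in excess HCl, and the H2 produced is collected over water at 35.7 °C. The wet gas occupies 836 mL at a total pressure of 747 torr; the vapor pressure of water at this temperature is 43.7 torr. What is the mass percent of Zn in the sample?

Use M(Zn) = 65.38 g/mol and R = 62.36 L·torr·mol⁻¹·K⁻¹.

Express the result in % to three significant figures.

P(H2) = 747 − 43.7 = 703.3 torr
n(H2) = PV/RT = (703.3 × 0.8360) / (62.36 × 308.85) = 0.03053 mol
n(Zn) = (1/1) × 0.03053 = 0.03053 mol
m(Zn) = 0.03053 × 65.38 = 1.996 g
%Zn = 1.996 / 3.01 × 100 = 66.31%

66.3 %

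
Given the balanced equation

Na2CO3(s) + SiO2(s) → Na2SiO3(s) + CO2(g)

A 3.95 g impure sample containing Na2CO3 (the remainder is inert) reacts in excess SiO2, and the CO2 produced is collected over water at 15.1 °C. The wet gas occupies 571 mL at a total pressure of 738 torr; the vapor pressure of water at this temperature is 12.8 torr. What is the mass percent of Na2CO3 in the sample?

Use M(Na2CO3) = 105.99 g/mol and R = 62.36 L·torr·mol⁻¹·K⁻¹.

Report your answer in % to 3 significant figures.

61.8 %

P(CO2) = 738 − 12.8 = 725.2 torr
n(CO2) = PV/RT = (725.2 × 0.5710) / (62.36 × 288.25) = 0.02304 mol
n(Na2CO3) = (1/1) × 0.02304 = 0.02304 mol
m(Na2CO3) = 0.02304 × 105.99 = 2.442 g
%Na2CO3 = 2.442 / 3.95 × 100 = 61.82%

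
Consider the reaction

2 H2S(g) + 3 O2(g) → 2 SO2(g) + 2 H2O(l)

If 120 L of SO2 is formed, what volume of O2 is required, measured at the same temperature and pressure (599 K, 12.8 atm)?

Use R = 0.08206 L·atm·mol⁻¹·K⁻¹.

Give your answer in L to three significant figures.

At constant T and P, gas volumes are in the mole ratio: V(O2) = (3/2) × 120 = 180.0 L

180 L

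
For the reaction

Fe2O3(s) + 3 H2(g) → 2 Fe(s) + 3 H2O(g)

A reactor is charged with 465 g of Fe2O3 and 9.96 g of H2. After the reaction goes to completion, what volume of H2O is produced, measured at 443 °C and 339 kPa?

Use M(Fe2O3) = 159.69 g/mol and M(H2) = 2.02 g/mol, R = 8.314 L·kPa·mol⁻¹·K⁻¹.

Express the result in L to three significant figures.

86.6 L

n(Fe2O3) = 465 / 159.69 = 2.912 mol
n(H2) = 9.96 / 2.02 = 4.931 mol
For 2.912 mol Fe2O3, stoichiometry requires (3/1) × 2.912 = 8.736 mol H2; 4.931 mol is available, so H2 is limiting.
n(H2O) = (3/3) × 4.931 = 4.931 mol
V(H2O) = nRT/P = 4.931 × 8.314 × 716.15 / 339 = 86.61 L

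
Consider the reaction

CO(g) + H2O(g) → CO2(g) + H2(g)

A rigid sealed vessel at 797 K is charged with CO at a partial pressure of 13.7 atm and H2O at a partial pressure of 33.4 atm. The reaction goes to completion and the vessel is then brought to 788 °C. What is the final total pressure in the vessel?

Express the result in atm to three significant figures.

With V and T fixed, P_i ∝ n_i, so the mole ratios apply directly to partial pressures at 797 K.
P(H2O) required for 13.7 atm of CO = (1/1) × 13.7 = 13.70 atm; available 33.4 atm, so CO is limiting.
P(H2O) remaining = 33.4 − (1/1) × 13.7 = 19.70 atm
P(gaseous products) = (1+1)/1 × 13.7 = 27.40 atm
P_total at 797 K = 19.70 + 27.40 = 47.10 atm
Scaling to 788 °C: P = 47.10 × 1061.15/797 = 62.71 atm

62.7 atm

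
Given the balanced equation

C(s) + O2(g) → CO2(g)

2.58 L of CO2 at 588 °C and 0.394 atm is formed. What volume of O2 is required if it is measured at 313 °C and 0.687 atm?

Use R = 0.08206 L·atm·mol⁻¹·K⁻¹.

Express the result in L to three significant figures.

n(CO2) = PV/RT = (0.394 × 2.58) / (0.08206 × 861.15) = 0.01438 mol
n(O2) = (1/1) × 0.01438 = 0.01438 mol
V = nRT/P = 0.01438 × 0.08206 × 586.15 / 0.687 = 1.007 L

1.01 L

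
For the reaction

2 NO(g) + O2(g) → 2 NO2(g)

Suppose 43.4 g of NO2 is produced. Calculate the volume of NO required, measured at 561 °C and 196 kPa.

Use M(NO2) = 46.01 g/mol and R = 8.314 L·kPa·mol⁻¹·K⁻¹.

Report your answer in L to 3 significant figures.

33.4 L

n(NO2) = 43.40 / 46.01 = 0.9433 mol
n(NO) = (2/2) × 0.9433 = 0.9433 mol
V = nRT/P = 0.9433 × 8.314 × 834.15 / 196 = 33.38 L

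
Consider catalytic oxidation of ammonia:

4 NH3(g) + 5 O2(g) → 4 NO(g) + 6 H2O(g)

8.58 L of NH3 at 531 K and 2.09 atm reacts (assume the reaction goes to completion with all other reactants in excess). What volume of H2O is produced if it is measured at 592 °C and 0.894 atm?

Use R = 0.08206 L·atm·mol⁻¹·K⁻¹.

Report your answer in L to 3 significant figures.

n(NH3) = PV/RT = (2.09 × 8.58) / (0.08206 × 531) = 0.4115 mol
n(H2O) = (6/4) × 0.4115 = 0.6172 mol
V = nRT/P = 0.6172 × 0.08206 × 865.15 / 0.894 = 49.01 L

49.0 L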